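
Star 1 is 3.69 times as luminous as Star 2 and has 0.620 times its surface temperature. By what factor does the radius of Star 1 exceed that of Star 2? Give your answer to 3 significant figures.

5.00

L ∝ R²T⁴ gives R ∝ √L / T², so
R_1/R_2 = √(3.69) / (0.620)² = 1.921 / 0.3844 = 4.997.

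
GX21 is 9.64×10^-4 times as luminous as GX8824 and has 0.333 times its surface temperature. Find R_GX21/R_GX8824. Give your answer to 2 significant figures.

0.28

L ∝ R²T⁴ gives R ∝ √L / T², so
R_GX21/R_GX8824 = √(9.64×10^-4) / (0.333)² = 0.03105 / 0.1109 = 0.2800.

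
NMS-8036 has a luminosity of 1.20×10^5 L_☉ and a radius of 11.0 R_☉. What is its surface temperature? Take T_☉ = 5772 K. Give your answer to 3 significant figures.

T/T_☉ = (L/L_☉)^(1/4) / (R/R_☉)^(1/2)
T = 5772 × (1.20×10^5)^(1/4) / √(11.0) = 5772 × 18.61 / 3.317 = 3.239×10^4 K.

3.24×10^4 K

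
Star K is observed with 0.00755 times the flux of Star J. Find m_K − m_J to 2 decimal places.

5.31

m_K − m_J = −2.5 log₁₀(F_K/F_J) = −2.5 log₁₀(0.00755) = −2.5 × (-2.122) = 5.305.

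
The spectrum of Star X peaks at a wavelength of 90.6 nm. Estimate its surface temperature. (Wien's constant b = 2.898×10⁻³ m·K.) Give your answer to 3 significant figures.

3.20×10^4 K

T = b/λ_max = 2.898×10⁻³ / (90.6×10⁻⁹) = 3.199×10^4 K.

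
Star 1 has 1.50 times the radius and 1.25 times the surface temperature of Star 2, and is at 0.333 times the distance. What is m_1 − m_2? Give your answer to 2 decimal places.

-4.24

L_1/L_2 = (1.50)²(1.25)⁴ = 5.493.
F_1/F_2 = (L_1/L_2)/(d_1/d_2)² = 5.493/0.1109 = 49.54.
m_1 − m_2 = −2.5 log₁₀(49.54) = -4.24.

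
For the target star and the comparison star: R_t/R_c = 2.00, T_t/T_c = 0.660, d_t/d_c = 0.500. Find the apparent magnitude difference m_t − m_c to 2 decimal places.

L_t/L_c = (2.00)²(0.660)⁴ = 0.7590.
F_t/F_c = (L_t/L_c)/(d_t/d_c)² = 0.7590/0.2500 = 3.036.
m_t − m_c = −2.5 log₁₀(3.036) = -1.21.

-1.21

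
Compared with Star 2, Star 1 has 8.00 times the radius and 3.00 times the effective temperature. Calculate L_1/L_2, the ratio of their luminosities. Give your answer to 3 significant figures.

5.18×10^3

From the Stefan–Boltzmann law, L ∝ R²T⁴, so
L_1/L_2 = (R_1/R_2)² (T_1/T_2)⁴ = (8.00)² × (3.00)⁴ = 64.00 × 81.00 = 5184.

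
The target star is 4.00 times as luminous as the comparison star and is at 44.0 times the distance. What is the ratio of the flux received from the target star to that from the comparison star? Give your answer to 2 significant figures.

0.0021

F = L/(4πd²), so F_t/F_c = (L_t/L_c) / (d_t/d_c)²
= 4.00 / (44.0)² = 4.00 / 1936 = 0.002066.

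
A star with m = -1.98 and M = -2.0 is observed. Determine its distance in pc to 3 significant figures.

m − M = 5 log₁₀(d/10 pc)
-1.98 − (-2.0) = 0.02 = 5 log₁₀(d/10)
d = 10 × 10^(0.02/5) = 10 × 10^0.004 = 10.09 pc.

10.1 pc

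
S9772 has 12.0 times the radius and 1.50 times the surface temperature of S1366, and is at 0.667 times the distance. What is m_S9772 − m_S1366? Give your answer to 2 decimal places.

L_S9772/L_S1366 = (12.0)²(1.50)⁴ = 729.0.
F_S9772/F_S1366 = (L_S9772/L_S1366)/(d_S9772/d_S1366)² = 729.0/0.4449 = 1639.
m_S9772 − m_S1366 = −2.5 log₁₀(1639) = -8.04.

-8.04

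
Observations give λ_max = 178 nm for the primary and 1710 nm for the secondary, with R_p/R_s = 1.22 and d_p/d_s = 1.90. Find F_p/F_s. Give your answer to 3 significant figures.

3.51×10^3

Wien's law: T_p/T_s = λ_s/λ_p = 1710/178 = 9.607.
L_p/L_s = (R_p/R_s)²(T_p/T_s)⁴ = (1.22)²(9.607)⁴ = 1.268×10^4.
F_p/F_s = (L_p/L_s)/(d_p/d_s)² = 1.268×10^4/(1.90)² = 3512.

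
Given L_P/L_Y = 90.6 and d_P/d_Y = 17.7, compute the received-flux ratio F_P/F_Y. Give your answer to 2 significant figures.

F = L/(4πd²), so F_P/F_Y = (L_P/L_Y) / (d_P/d_Y)²
= 90.6 / (17.7)² = 90.6 / 313.3 = 0.2892.

0.29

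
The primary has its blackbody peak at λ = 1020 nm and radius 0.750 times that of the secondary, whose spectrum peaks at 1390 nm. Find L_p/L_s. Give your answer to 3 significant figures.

Wien's law gives T ∝ 1/λ_max, so T_p/T_s = λ_s/λ_p = 1390/1020 = 1.363.
Then L ∝ R²T⁴ gives L_p/L_s = (0.750)² × (1.363)⁴ = 0.5625 × 3.449 = 1.940.

1.94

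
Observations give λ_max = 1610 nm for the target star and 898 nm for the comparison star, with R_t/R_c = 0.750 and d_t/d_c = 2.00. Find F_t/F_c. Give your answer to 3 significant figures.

0.0136

Wien's law: T_t/T_c = λ_c/λ_t = 898/1610 = 0.5578.
L_t/L_c = (R_t/R_c)²(T_t/T_c)⁴ = (0.750)²(0.5578)⁴ = 0.05444.
F_t/F_c = (L_t/L_c)/(d_t/d_c)² = 0.05444/(2.00)² = 0.01361.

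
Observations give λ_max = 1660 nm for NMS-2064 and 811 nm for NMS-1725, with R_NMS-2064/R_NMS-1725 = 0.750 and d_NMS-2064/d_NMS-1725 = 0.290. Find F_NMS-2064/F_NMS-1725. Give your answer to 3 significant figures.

Wien's law: T_NMS-2064/T_NMS-1725 = λ_NMS-1725/λ_NMS-2064 = 811/1660 = 0.4886.
L_NMS-2064/L_NMS-1725 = (R_NMS-2064/R_NMS-1725)²(T_NMS-2064/T_NMS-1725)⁴ = (0.750)²(0.4886)⁴ = 0.03205.
F_NMS-2064/F_NMS-1725 = (L_NMS-2064/L_NMS-1725)/(d_NMS-2064/d_NMS-1725)² = 0.03205/(0.290)² = 0.3810.

0.381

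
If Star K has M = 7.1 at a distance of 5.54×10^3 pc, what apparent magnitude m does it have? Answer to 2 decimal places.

20.82

m = M + 5 log₁₀(d/10 pc) = 7.1 + 5 log₁₀(5.54×10^3/10)
  = 7.1 + 5 × 2.744 = 7.1 + 13.72 = 20.82.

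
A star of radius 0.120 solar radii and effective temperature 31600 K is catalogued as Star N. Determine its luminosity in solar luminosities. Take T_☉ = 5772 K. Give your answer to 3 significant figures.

12.9 solar luminosities

L/L_☉ = (R/R_☉)² (T/T_☉)⁴ = (0.120)² × (31600/5772)⁴
       = 0.01440 × (5.475)⁴ = 0.01440 × 898.3 = 12.94.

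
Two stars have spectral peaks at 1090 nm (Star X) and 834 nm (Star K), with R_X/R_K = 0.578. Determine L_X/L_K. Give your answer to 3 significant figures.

0.115

Wien's law gives T ∝ 1/λ_max, so T_X/T_K = λ_K/λ_X = 834/1090 = 0.7651.
Then L ∝ R²T⁴ gives L_X/L_K = (0.578)² × (0.7651)⁴ = 0.3341 × 0.3427 = 0.1145.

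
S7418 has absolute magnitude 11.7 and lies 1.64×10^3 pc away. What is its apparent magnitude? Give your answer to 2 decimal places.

m = M + 5 log₁₀(d/10 pc) = 11.7 + 5 log₁₀(1.64×10^3/10)
  = 11.7 + 5 × 2.215 = 11.7 + 11.07 = 22.77.

22.77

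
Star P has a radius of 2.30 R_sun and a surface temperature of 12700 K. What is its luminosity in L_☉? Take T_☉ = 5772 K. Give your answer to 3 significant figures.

L/L_☉ = (R/R_☉)² (T/T_☉)⁴ = (2.30)² × (12700/5772)⁴
       = 5.290 × (2.200)⁴ = 5.290 × 23.44 = 124.0.

124 L_☉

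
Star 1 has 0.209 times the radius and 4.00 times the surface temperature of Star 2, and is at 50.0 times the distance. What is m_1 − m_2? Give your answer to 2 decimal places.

5.87

L_1/L_2 = (0.209)²(4.00)⁴ = 11.18.
F_1/F_2 = (L_1/L_2)/(d_1/d_2)² = 11.18/2500 = 0.004473.
m_1 − m_2 = −2.5 log₁₀(0.004473) = 5.87.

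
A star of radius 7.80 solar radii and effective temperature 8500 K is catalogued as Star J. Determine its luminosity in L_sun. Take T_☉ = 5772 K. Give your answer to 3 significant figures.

286 L_sun

L/L_☉ = (R/R_☉)² (T/T_☉)⁴ = (7.80)² × (8500/5772)⁴
       = 60.84 × (1.473)⁴ = 60.84 × 4.703 = 286.1.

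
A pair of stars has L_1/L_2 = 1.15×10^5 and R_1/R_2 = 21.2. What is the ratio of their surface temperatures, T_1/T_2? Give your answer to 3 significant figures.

4.00

L ∝ R²T⁴ gives T ∝ (L/R²)^(1/4), so
T_1/T_2 = (1.15×10^5 / 21.2²)^(1/4) = (255.9)^(1/4) = 4.000.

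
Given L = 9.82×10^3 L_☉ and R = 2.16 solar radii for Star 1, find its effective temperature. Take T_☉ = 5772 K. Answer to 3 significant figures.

T/T_☉ = (L/L_☉)^(1/4) / (R/R_☉)^(1/2)
T = 5772 × (9.82×10^3)^(1/4) / √(2.16) = 5772 × 9.955 / 1.470 = 3.910×10^4 K.

3.91×10^4 K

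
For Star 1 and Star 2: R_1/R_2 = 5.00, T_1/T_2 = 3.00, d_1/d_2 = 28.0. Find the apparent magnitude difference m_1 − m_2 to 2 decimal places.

-1.03

L_1/L_2 = (5.00)²(3.00)⁴ = 2025.
F_1/F_2 = (L_1/L_2)/(d_1/d_2)² = 2025/784.0 = 2.583.
m_1 − m_2 = −2.5 log₁₀(2.583) = -1.03.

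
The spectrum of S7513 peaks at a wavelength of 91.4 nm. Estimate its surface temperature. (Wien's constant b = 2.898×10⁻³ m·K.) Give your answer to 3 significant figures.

T = b/λ_max = 2.898×10⁻³ / (91.4×10⁻⁹) = 3.171×10^4 K.

3.17×10^4 K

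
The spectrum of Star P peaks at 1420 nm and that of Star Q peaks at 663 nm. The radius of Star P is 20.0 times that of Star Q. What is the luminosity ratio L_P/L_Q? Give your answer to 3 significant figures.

19.0

Wien's law gives T ∝ 1/λ_max, so T_P/T_Q = λ_Q/λ_P = 663/1420 = 0.4669.
Then L ∝ R²T⁴ gives L_P/L_Q = (20.0)² × (0.4669)⁴ = 400.0 × 0.04752 = 19.01.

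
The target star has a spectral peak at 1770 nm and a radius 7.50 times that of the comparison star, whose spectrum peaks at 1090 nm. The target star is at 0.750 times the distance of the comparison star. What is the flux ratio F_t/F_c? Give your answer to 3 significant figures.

Wien's law: T_t/T_c = λ_c/λ_t = 1090/1770 = 0.6158.
L_t/L_c = (R_t/R_c)²(T_t/T_c)⁴ = (7.50)²(0.6158)⁴ = 8.090.
F_t/F_c = (L_t/L_c)/(d_t/d_c)² = 8.090/(0.750)² = 14.38.

14.4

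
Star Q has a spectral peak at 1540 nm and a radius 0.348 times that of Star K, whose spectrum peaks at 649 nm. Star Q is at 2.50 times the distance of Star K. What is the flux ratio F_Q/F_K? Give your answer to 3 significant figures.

6.11×10^-4

Wien's law: T_Q/T_K = λ_K/λ_Q = 649/1540 = 0.4214.
L_Q/L_K = (R_Q/R_K)²(T_Q/T_K)⁴ = (0.348)²(0.4214)⁴ = 0.003820.
F_Q/F_K = (L_Q/L_K)/(d_Q/d_K)² = 0.003820/(2.50)² = 6.112×10^-4.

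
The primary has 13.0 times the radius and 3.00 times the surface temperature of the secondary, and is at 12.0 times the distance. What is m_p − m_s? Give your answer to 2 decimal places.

L_p/L_s = (13.0)²(3.00)⁴ = 1.369×10^4.
F_p/F_s = (L_p/L_s)/(d_p/d_s)² = 1.369×10^4/144.0 = 95.06.
m_p − m_s = −2.5 log₁₀(95.06) = -4.95.

-4.95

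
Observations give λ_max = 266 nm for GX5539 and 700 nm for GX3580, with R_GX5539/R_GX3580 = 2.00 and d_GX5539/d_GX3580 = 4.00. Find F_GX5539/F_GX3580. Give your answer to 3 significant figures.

Wien's law: T_GX5539/T_GX3580 = λ_GX3580/λ_GX5539 = 700/266 = 2.632.
L_GX5539/L_GX3580 = (R_GX5539/R_GX3580)²(T_GX5539/T_GX3580)⁴ = (2.00)²(2.632)⁴ = 191.8.
F_GX5539/F_GX3580 = (L_GX5539/L_GX3580)/(d_GX5539/d_GX3580)² = 191.8/(4.00)² = 11.99.

12.0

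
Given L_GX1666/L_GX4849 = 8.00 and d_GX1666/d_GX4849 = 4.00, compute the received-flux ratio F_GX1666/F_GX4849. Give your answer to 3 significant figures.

F = L/(4πd²), so F_GX1666/F_GX4849 = (L_GX1666/L_GX4849) / (d_GX1666/d_GX4849)²
= 8.00 / (4.00)² = 8.00 / 16.00 = 0.5000.

0.500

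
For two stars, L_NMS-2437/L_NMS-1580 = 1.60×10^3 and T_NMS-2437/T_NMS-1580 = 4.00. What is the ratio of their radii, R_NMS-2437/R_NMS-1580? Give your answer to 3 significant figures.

L ∝ R²T⁴ gives R ∝ √L / T², so
R_NMS-2437/R_NMS-1580 = √(1.60×10^3) / (4.00)² = 40.00 / 16.00 = 2.500.

2.50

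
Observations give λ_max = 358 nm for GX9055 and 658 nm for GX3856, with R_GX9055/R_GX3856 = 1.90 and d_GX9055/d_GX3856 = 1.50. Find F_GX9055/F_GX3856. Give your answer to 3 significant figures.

18.3

Wien's law: T_GX9055/T_GX3856 = λ_GX3856/λ_GX9055 = 658/358 = 1.838.
L_GX9055/L_GX3856 = (R_GX9055/R_GX3856)²(T_GX9055/T_GX3856)⁴ = (1.90)²(1.838)⁴ = 41.20.
F_GX9055/F_GX3856 = (L_GX9055/L_GX3856)/(d_GX9055/d_GX3856)² = 41.20/(1.50)² = 18.31.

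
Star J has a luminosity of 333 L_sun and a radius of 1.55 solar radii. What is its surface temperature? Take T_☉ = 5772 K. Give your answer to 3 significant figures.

T/T_☉ = (L/L_☉)^(1/4) / (R/R_☉)^(1/2)
T = 5772 × (333)^(1/4) / √(1.55) = 5772 × 4.272 / 1.245 = 1.980×10^4 K.

1.98×10^4 K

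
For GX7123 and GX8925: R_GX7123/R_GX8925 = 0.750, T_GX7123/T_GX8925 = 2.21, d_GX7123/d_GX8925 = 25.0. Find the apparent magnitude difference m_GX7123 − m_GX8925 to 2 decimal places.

4.17

L_GX7123/L_GX8925 = (0.750)²(2.21)⁴ = 13.42.
F_GX7123/F_GX8925 = (L_GX7123/L_GX8925)/(d_GX7123/d_GX8925)² = 13.42/625.0 = 0.02147.
m_GX7123 − m_GX8925 = −2.5 log₁₀(0.02147) = 4.17.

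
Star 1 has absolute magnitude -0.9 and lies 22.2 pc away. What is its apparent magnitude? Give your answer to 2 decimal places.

m = M + 5 log₁₀(d/10 pc) = -0.9 + 5 log₁₀(22.2/10)
  = -0.9 + 5 × 0.346 = -0.9 + 1.73 = 0.83.

0.83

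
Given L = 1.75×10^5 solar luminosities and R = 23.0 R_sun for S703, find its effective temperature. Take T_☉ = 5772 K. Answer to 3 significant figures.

2.46×10^4 K

T/T_☉ = (L/L_☉)^(1/4) / (R/R_☉)^(1/2)
T = 5772 × (1.75×10^5)^(1/4) / √(23.0) = 5772 × 20.45 / 4.796 = 2.462×10^4 K.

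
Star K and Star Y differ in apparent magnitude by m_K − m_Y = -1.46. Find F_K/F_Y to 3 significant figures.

3.84

F_K/F_Y = 10^(−(m_K − m_Y)/2.5) = 10^(1.46/2.5) = 10^0.584 = 3.837.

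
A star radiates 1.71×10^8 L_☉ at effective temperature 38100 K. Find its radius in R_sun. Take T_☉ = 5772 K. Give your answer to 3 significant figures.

300 R_sun

R/R_☉ = √(L/L_☉) / (T/T_☉)² = √(1.71×10^8) / (6.601)²
       = 1.308×10^4 / 43.57 = 300.1.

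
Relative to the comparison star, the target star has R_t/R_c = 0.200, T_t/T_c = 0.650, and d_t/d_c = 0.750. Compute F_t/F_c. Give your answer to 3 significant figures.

L_t/L_c = (R_t/R_c)²(T_t/T_c)⁴ = (0.200)² × (0.650)⁴ = 0.007140.
F_t/F_c = (L_t/L_c)/(d_t/d_c)² = 0.007140 / (0.750)² = 0.01269.

0.0127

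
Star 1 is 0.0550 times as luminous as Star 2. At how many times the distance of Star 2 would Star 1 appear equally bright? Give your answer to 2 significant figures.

0.23

Equal flux requires L_1/d_1² = L_2/d_2², so d_1/d_2 = √(L_1/L_2)
= √(0.0550) = 0.2345.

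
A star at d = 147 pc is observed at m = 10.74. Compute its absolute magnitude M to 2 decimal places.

M = m − 5 log₁₀(d/10 pc) = 10.74 − 5 log₁₀(147/10)
  = 10.74 − 5 × 1.167 = 10.74 − 5.84 = 4.90.

4.90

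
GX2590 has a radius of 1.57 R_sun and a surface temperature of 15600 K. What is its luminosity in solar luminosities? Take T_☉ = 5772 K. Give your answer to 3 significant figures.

132 solar luminosities

L/L_☉ = (R/R_☉)² (T/T_☉)⁴ = (1.57)² × (15600/5772)⁴
       = 2.465 × (2.703)⁴ = 2.465 × 53.36 = 131.5.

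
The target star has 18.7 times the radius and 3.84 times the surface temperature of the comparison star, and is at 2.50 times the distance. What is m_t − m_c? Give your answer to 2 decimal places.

-10.21

L_t/L_c = (18.7)²(3.84)⁴ = 7.603×10^4.
F_t/F_c = (L_t/L_c)/(d_t/d_c)² = 7.603×10^4/6.250 = 1.217×10^4.
m_t − m_c = −2.5 log₁₀(1.217×10^4) = -10.21.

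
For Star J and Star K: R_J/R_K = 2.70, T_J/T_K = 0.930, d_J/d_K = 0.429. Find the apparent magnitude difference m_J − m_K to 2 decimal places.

L_J/L_K = (2.70)²(0.930)⁴ = 5.453.
F_J/F_K = (L_J/L_K)/(d_J/d_K)² = 5.453/0.1840 = 29.63.
m_J − m_K = −2.5 log₁₀(29.63) = -3.68.

-3.68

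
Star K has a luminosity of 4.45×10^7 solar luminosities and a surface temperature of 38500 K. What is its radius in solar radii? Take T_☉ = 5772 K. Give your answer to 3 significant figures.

R/R_☉ = √(L/L_☉) / (T/T_☉)² = √(4.45×10^7) / (6.670)²
       = 6671 / 44.49 = 149.9.

150 solar radii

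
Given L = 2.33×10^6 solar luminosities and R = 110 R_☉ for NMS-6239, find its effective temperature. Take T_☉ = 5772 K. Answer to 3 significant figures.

2.15×10^4 K

T/T_☉ = (L/L_☉)^(1/4) / (R/R_☉)^(1/2)
T = 5772 × (2.33×10^6)^(1/4) / √(110) = 5772 × 39.07 / 10.49 = 2.150×10^4 K.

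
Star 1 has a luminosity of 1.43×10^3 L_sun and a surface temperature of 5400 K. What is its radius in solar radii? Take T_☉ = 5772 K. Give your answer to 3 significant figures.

R/R_☉ = √(L/L_☉) / (T/T_☉)² = √(1.43×10^3) / (0.9356)²
       = 37.82 / 0.8753 = 43.20.

43.2 solar radii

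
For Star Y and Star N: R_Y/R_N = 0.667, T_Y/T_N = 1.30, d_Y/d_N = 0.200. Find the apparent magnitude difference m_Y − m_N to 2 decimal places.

-3.75

L_Y/L_N = (0.667)²(1.30)⁴ = 1.271.
F_Y/F_N = (L_Y/L_N)/(d_Y/d_N)² = 1.271/0.04000 = 31.77.
m_Y − m_N = −2.5 log₁₀(31.77) = -3.75.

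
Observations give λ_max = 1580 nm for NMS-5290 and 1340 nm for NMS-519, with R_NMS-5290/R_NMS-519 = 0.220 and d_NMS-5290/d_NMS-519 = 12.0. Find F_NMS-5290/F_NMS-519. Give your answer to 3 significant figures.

1.74×10^-4

Wien's law: T_NMS-5290/T_NMS-519 = λ_NMS-519/λ_NMS-5290 = 1340/1580 = 0.8481.
L_NMS-5290/L_NMS-519 = (R_NMS-5290/R_NMS-519)²(T_NMS-5290/T_NMS-519)⁴ = (0.220)²(0.8481)⁴ = 0.02504.
F_NMS-5290/F_NMS-519 = (L_NMS-5290/L_NMS-519)/(d_NMS-5290/d_NMS-519)² = 0.02504/(12.0)² = 1.739×10^-4.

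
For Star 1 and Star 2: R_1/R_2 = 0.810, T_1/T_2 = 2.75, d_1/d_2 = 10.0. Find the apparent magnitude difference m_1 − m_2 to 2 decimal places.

L_1/L_2 = (0.810)²(2.75)⁴ = 37.52.
F_1/F_2 = (L_1/L_2)/(d_1/d_2)² = 37.52/100.0 = 0.3752.
m_1 − m_2 = −2.5 log₁₀(0.3752) = 1.06.

1.06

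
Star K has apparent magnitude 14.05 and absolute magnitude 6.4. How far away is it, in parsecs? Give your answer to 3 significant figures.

339 pc

m − M = 5 log₁₀(d/10 pc)
14.05 − (6.4) = 7.65 = 5 log₁₀(d/10)
d = 10 × 10^(7.65/5) = 10 × 10^1.530 = 338.8 pc.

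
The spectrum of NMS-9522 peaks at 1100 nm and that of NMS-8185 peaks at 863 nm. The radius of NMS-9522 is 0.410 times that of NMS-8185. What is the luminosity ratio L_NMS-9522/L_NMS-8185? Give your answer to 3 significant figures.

0.0637

Wien's law gives T ∝ 1/λ_max, so T_NMS-9522/T_NMS-8185 = λ_NMS-8185/λ_NMS-9522 = 863/1100 = 0.7845.
Then L ∝ R²T⁴ gives L_NMS-9522/L_NMS-8185 = (0.410)² × (0.7845)⁴ = 0.1681 × 0.3789 = 0.06369.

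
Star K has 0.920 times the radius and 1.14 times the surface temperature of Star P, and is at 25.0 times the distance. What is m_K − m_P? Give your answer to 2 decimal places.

L_K/L_P = (0.920)²(1.14)⁴ = 1.430.
F_K/F_P = (L_K/L_P)/(d_K/d_P)² = 1.430/625.0 = 0.002287.
m_K − m_P = −2.5 log₁₀(0.002287) = 6.60.

6.60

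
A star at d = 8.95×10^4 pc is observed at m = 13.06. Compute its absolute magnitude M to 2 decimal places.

-6.70

M = m − 5 log₁₀(d/10 pc) = 13.06 − 5 log₁₀(8.95×10^4/10)
  = 13.06 − 5 × 3.952 = 13.06 − 19.76 = -6.70.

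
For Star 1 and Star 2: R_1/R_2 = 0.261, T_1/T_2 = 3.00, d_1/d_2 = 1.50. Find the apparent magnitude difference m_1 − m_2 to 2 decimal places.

-0.97

L_1/L_2 = (0.261)²(3.00)⁴ = 5.518.
F_1/F_2 = (L_1/L_2)/(d_1/d_2)² = 5.518/2.250 = 2.452.
m_1 − m_2 = −2.5 log₁₀(2.452) = -0.97.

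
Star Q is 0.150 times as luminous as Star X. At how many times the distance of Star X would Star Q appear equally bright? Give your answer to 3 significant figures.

0.387

Equal flux requires L_Q/d_Q² = L_X/d_X², so d_Q/d_X = √(L_Q/L_X)
= √(0.150) = 0.3873.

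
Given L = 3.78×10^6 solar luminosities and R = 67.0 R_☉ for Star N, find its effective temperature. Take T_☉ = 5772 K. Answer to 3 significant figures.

T/T_☉ = (L/L_☉)^(1/4) / (R/R_☉)^(1/2)
T = 5772 × (3.78×10^6)^(1/4) / √(67.0) = 5772 × 44.09 / 8.185 = 3.109×10^4 K.

3.11×10^4 K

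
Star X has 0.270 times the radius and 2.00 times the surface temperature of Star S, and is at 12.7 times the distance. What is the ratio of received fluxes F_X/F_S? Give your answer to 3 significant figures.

L_X/L_S = (R_X/R_S)²(T_X/T_S)⁴ = (0.270)² × (2.00)⁴ = 1.166.
F_X/F_S = (L_X/L_S)/(d_X/d_S)² = 1.166 / (12.7)² = 0.007232.

0.00723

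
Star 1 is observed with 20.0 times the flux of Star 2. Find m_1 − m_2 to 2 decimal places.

m_1 − m_2 = −2.5 log₁₀(F_1/F_2) = −2.5 log₁₀(20.0) = −2.5 × (1.301) = -3.253.

-3.25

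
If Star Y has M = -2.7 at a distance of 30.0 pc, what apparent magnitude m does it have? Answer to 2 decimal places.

-0.31

m = M + 5 log₁₀(d/10 pc) = -2.7 + 5 log₁₀(30.0/10)
  = -2.7 + 5 × 0.477 = -2.7 + 2.39 = -0.31.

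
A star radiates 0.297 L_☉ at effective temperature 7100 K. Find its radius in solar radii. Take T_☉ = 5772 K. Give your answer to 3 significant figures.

0.360 solar radii

R/R_☉ = √(L/L_☉) / (T/T_☉)² = √(0.297) / (1.230)²
       = 0.5450 / 1.513 = 0.3602.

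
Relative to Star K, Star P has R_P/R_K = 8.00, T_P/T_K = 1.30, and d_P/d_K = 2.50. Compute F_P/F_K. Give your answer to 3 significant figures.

29.2

L_P/L_K = (R_P/R_K)²(T_P/T_K)⁴ = (8.00)² × (1.30)⁴ = 182.8.
F_P/F_K = (L_P/L_K)/(d_P/d_K)² = 182.8 / (2.50)² = 29.25.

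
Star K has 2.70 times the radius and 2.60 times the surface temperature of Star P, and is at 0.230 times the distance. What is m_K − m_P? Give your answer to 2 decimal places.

L_K/L_P = (2.70)²(2.60)⁴ = 333.1.
F_K/F_P = (L_K/L_P)/(d_K/d_P)² = 333.1/0.05290 = 6297.
m_K − m_P = −2.5 log₁₀(6297) = -9.50.

-9.50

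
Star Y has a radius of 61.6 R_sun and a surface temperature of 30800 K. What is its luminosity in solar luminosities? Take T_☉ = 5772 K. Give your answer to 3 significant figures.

3.08×10^6 solar luminosities

L/L_☉ = (R/R_☉)² (T/T_☉)⁴ = (61.6)² × (30800/5772)⁴
       = 3795 × (5.336)⁴ = 3795 × 810.8 = 3.077×10^6.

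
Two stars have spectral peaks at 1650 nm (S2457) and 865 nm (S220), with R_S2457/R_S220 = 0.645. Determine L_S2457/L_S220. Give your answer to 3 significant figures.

0.0314

Wien's law gives T ∝ 1/λ_max, so T_S2457/T_S220 = λ_S220/λ_S2457 = 865/1650 = 0.5242.
Then L ∝ R²T⁴ gives L_S2457/L_S220 = (0.645)² × (0.5242)⁴ = 0.4160 × 0.07553 = 0.03142.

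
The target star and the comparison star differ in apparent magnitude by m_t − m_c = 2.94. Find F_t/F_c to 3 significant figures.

F_t/F_c = 10^(−(m_t − m_c)/2.5) = 10^(-2.94/2.5) = 10^-1.176 = 0.06668.

0.0667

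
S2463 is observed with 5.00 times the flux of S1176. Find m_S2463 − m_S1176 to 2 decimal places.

m_S2463 − m_S1176 = −2.5 log₁₀(F_S2463/F_S1176) = −2.5 log₁₀(5.00) = −2.5 × (0.699) = -1.747.

-1.75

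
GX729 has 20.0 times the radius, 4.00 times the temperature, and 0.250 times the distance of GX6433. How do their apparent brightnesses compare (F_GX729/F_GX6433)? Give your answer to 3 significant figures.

L_GX729/L_GX6433 = (R_GX729/R_GX6433)²(T_GX729/T_GX6433)⁴ = (20.0)² × (4.00)⁴ = 1.024×10^5.
F_GX729/F_GX6433 = (L_GX729/L_GX6433)/(d_GX729/d_GX6433)² = 1.024×10^5 / (0.250)² = 1.638×10^6.

1.64×10^6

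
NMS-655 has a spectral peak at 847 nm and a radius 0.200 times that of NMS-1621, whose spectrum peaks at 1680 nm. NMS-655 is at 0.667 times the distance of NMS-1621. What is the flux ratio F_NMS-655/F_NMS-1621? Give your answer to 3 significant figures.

Wien's law: T_NMS-655/T_NMS-1621 = λ_NMS-1621/λ_NMS-655 = 1680/847 = 1.983.
L_NMS-655/L_NMS-1621 = (R_NMS-655/R_NMS-1621)²(T_NMS-655/T_NMS-1621)⁴ = (0.200)²(1.983)⁴ = 0.6191.
F_NMS-655/F_NMS-1621 = (L_NMS-655/L_NMS-1621)/(d_NMS-655/d_NMS-1621)² = 0.6191/(0.667)² = 1.392.

1.39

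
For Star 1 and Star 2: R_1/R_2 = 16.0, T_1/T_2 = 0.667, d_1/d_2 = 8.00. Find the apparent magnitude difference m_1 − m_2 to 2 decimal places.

0.25

L_1/L_2 = (16.0)²(0.667)⁴ = 50.67.
F_1/F_2 = (L_1/L_2)/(d_1/d_2)² = 50.67/64.00 = 0.7917.
m_1 − m_2 = −2.5 log₁₀(0.7917) = 0.25.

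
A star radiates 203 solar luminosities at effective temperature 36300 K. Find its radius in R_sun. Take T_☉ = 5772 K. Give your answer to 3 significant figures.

0.360 R_sun

R/R_☉ = √(L/L_☉) / (T/T_☉)² = √(203) / (6.289)²
       = 14.25 / 39.55 = 0.3602.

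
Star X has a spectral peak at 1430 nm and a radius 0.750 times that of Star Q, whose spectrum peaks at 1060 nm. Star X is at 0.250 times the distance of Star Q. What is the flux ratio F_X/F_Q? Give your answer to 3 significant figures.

Wien's law: T_X/T_Q = λ_Q/λ_X = 1060/1430 = 0.7413.
L_X/L_Q = (R_X/R_Q)²(T_X/T_Q)⁴ = (0.750)²(0.7413)⁴ = 0.1698.
F_X/F_Q = (L_X/L_Q)/(d_X/d_Q)² = 0.1698/(0.250)² = 2.717.

2.72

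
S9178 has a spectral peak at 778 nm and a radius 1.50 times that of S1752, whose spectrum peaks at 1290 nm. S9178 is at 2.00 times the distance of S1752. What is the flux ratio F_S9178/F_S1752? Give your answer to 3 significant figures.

Wien's law: T_S9178/T_S1752 = λ_S1752/λ_S9178 = 1290/778 = 1.658.
L_S9178/L_S1752 = (R_S9178/R_S1752)²(T_S9178/T_S1752)⁴ = (1.50)²(1.658)⁴ = 17.01.
F_S9178/F_S1752 = (L_S9178/L_S1752)/(d_S9178/d_S1752)² = 17.01/(2.00)² = 4.252.

4.25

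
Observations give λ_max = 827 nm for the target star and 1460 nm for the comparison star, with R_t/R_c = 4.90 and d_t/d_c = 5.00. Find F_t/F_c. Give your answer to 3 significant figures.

9.33

Wien's law: T_t/T_c = λ_c/λ_t = 1460/827 = 1.765.
L_t/L_c = (R_t/R_c)²(T_t/T_c)⁴ = (4.90)²(1.765)⁴ = 233.2.
F_t/F_c = (L_t/L_c)/(d_t/d_c)² = 233.2/(5.00)² = 9.329.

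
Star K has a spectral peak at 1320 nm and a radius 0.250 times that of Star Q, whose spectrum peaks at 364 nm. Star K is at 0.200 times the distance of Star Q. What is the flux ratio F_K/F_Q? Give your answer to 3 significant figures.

0.00904

Wien's law: T_K/T_Q = λ_Q/λ_K = 364/1320 = 0.2758.
L_K/L_Q = (R_K/R_Q)²(T_K/T_Q)⁴ = (0.250)²(0.2758)⁴ = 3.614×10^-4.
F_K/F_Q = (L_K/L_Q)/(d_K/d_Q)² = 3.614×10^-4/(0.200)² = 0.009035.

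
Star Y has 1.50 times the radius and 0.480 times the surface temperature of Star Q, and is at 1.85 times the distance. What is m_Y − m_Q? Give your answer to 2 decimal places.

L_Y/L_Q = (1.50)²(0.480)⁴ = 0.1194.
F_Y/F_Q = (L_Y/L_Q)/(d_Y/d_Q)² = 0.1194/3.423 = 0.03490.
m_Y − m_Q = −2.5 log₁₀(0.03490) = 3.64.

3.64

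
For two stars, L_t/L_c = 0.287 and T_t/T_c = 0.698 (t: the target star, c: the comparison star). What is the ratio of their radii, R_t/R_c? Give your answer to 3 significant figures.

L ∝ R²T⁴ gives R ∝ √L / T², so
R_t/R_c = √(0.287) / (0.698)² = 0.5357 / 0.4872 = 1.100.

1.10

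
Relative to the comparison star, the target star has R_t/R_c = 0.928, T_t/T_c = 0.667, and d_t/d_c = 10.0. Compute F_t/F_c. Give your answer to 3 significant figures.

0.00170

L_t/L_c = (R_t/R_c)²(T_t/T_c)⁴ = (0.928)² × (0.667)⁴ = 0.1705.
F_t/F_c = (L_t/L_c)/(d_t/d_c)² = 0.1705 / (10.0)² = 0.001705.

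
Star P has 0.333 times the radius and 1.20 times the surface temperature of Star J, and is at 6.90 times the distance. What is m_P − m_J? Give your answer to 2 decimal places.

L_P/L_J = (0.333)²(1.20)⁴ = 0.2299.
F_P/F_J = (L_P/L_J)/(d_P/d_J)² = 0.2299/47.61 = 0.004830.
m_P − m_J = −2.5 log₁₀(0.004830) = 5.79.

5.79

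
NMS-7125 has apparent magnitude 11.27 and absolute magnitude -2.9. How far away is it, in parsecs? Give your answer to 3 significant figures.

6.82×10^3 pc

m − M = 5 log₁₀(d/10 pc)
11.27 − (-2.9) = 14.17 = 5 log₁₀(d/10)
d = 10 × 10^(14.17/5) = 10 × 10^2.834 = 6823 pc.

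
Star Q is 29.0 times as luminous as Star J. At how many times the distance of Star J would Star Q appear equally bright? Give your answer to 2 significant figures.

5.4

Equal flux requires L_Q/d_Q² = L_J/d_J², so d_Q/d_J = √(L_Q/L_J)
= √(29.0) = 5.385.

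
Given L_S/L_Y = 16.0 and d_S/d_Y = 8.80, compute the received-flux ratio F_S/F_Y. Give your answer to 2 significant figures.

F = L/(4πd²), so F_S/F_Y = (L_S/L_Y) / (d_S/d_Y)²
= 16.0 / (8.80)² = 16.0 / 77.44 = 0.2066.

0.21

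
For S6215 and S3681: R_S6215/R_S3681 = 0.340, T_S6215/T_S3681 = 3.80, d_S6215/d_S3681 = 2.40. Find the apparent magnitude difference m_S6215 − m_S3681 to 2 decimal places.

-1.55

L_S6215/L_S3681 = (0.340)²(3.80)⁴ = 24.10.
F_S6215/F_S3681 = (L_S6215/L_S3681)/(d_S6215/d_S3681)² = 24.10/5.760 = 4.185.
m_S6215 − m_S3681 = −2.5 log₁₀(4.185) = -1.55.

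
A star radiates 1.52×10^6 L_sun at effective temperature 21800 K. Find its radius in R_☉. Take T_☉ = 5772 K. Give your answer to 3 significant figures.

86.4 R_☉

R/R_☉ = √(L/L_☉) / (T/T_☉)² = √(1.52×10^6) / (3.777)²
       = 1233 / 14.26 = 86.43.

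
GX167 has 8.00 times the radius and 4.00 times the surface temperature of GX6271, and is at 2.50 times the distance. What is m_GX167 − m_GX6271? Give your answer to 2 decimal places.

L_GX167/L_GX6271 = (8.00)²(4.00)⁴ = 1.638×10^4.
F_GX167/F_GX6271 = (L_GX167/L_GX6271)/(d_GX167/d_GX6271)² = 1.638×10^4/6.250 = 2621.
m_GX167 − m_GX6271 = −2.5 log₁₀(2621) = -8.55.

-8.55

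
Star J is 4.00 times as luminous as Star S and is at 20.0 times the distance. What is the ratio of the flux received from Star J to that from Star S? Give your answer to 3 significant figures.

0.0100

F = L/(4πd²), so F_J/F_S = (L_J/L_S) / (d_J/d_S)²
= 4.00 / (20.0)² = 4.00 / 400.0 = 0.01000.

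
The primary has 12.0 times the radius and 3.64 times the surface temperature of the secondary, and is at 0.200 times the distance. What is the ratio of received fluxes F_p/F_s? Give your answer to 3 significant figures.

L_p/L_s = (R_p/R_s)²(T_p/T_s)⁴ = (12.0)² × (3.64)⁴ = 2.528×10^4.
F_p/F_s = (L_p/L_s)/(d_p/d_s)² = 2.528×10^4 / (0.200)² = 6.320×10^5.

6.32×10^5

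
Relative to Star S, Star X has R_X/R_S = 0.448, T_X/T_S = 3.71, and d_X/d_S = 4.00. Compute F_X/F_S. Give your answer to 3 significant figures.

L_X/L_S = (R_X/R_S)²(T_X/T_S)⁴ = (0.448)² × (3.71)⁴ = 38.02.
F_X/F_S = (L_X/L_S)/(d_X/d_S)² = 38.02 / (4.00)² = 2.376.

2.38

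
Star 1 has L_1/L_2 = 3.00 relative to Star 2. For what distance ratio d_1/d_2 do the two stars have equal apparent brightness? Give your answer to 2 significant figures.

1.7

Equal flux requires L_1/d_1² = L_2/d_2², so d_1/d_2 = √(L_1/L_2)
= √(3.00) = 1.732.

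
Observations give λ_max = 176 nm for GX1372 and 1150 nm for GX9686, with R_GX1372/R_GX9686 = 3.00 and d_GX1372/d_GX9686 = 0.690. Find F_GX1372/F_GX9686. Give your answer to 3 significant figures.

Wien's law: T_GX1372/T_GX9686 = λ_GX9686/λ_GX1372 = 1150/176 = 6.534.
L_GX1372/L_GX9686 = (R_GX1372/R_GX9686)²(T_GX1372/T_GX9686)⁴ = (3.00)²(6.534)⁴ = 1.641×10^4.
F_GX1372/F_GX9686 = (L_GX1372/L_GX9686)/(d_GX1372/d_GX9686)² = 1.641×10^4/(0.690)² = 3.446×10^4.

3.45×10^4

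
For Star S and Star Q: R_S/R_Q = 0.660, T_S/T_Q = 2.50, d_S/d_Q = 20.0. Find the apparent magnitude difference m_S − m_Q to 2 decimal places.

3.43

L_S/L_Q = (0.660)²(2.50)⁴ = 17.02.
F_S/F_Q = (L_S/L_Q)/(d_S/d_Q)² = 17.02/400.0 = 0.04254.
m_S − m_Q = −2.5 log₁₀(0.04254) = 3.43.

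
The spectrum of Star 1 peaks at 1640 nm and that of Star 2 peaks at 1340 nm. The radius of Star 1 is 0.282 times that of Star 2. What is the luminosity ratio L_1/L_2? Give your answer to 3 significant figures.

0.0354

Wien's law gives T ∝ 1/λ_max, so T_1/T_2 = λ_2/λ_1 = 1340/1640 = 0.8171.
Then L ∝ R²T⁴ gives L_1/L_2 = (0.282)² × (0.8171)⁴ = 0.07952 × 0.4457 = 0.03544.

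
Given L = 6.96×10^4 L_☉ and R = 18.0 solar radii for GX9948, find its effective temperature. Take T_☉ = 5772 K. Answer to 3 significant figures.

2.21×10^4 K

T/T_☉ = (L/L_☉)^(1/4) / (R/R_☉)^(1/2)
T = 5772 × (6.96×10^4)^(1/4) / √(18.0) = 5772 × 16.24 / 4.243 = 2.210×10^4 K.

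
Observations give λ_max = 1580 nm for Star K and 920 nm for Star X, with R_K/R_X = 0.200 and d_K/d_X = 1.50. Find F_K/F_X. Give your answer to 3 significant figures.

0.00204

Wien's law: T_K/T_X = λ_X/λ_K = 920/1580 = 0.5823.
L_K/L_X = (R_K/R_X)²(T_K/T_X)⁴ = (0.200)²(0.5823)⁴ = 0.004598.
F_K/F_X = (L_K/L_X)/(d_K/d_X)² = 0.004598/(1.50)² = 0.002044.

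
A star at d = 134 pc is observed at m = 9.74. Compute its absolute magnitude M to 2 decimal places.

4.10

M = m − 5 log₁₀(d/10 pc) = 9.74 − 5 log₁₀(134/10)
  = 9.74 − 5 × 1.127 = 9.74 − 5.64 = 4.10.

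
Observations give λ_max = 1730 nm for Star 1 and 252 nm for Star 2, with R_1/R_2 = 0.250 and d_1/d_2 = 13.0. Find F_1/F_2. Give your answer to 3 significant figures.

Wien's law: T_1/T_2 = λ_2/λ_1 = 252/1730 = 0.1457.
L_1/L_2 = (R_1/R_2)²(T_1/T_2)⁴ = (0.250)²(0.1457)⁴ = 2.814×10^-5.
F_1/F_2 = (L_1/L_2)/(d_1/d_2)² = 2.814×10^-5/(13.0)² = 1.665×10^-7.

1.66×10^-7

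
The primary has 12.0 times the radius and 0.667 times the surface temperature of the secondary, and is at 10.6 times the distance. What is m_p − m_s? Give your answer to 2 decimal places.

L_p/L_s = (12.0)²(0.667)⁴ = 28.50.
F_p/F_s = (L_p/L_s)/(d_p/d_s)² = 28.50/112.4 = 0.2537.
m_p − m_s = −2.5 log₁₀(0.2537) = 1.49.

1.49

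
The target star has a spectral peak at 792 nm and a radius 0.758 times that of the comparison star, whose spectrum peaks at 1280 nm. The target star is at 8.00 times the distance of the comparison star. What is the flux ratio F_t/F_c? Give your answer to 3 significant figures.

0.0612

Wien's law: T_t/T_c = λ_c/λ_t = 1280/792 = 1.616.
L_t/L_c = (R_t/R_c)²(T_t/T_c)⁴ = (0.758)²(1.616)⁴ = 3.920.
F_t/F_c = (L_t/L_c)/(d_t/d_c)² = 3.920/(8.00)² = 0.06125.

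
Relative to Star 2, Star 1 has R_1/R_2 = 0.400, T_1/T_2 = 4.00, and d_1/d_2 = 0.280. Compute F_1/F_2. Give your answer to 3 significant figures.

L_1/L_2 = (R_1/R_2)²(T_1/T_2)⁴ = (0.400)² × (4.00)⁴ = 40.96.
F_1/F_2 = (L_1/L_2)/(d_1/d_2)² = 40.96 / (0.280)² = 522.4.

522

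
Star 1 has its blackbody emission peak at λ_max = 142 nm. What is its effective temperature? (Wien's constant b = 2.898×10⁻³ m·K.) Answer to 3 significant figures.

T = b/λ_max = 2.898×10⁻³ / (142×10⁻⁹) = 2.041×10^4 K.

2.04×10^4 K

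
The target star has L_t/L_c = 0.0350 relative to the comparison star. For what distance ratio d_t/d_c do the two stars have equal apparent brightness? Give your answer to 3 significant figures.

0.187

Equal flux requires L_t/d_t² = L_c/d_c², so d_t/d_c = √(L_t/L_c)
= √(0.0350) = 0.1871.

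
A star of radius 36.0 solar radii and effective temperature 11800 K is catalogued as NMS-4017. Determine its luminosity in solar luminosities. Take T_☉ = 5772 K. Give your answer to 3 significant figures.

L/L_☉ = (R/R_☉)² (T/T_☉)⁴ = (36.0)² × (11800/5772)⁴
       = 1296 × (2.044)⁴ = 1296 × 17.47 = 2.264×10^4.

2.26×10^4 solar luminosities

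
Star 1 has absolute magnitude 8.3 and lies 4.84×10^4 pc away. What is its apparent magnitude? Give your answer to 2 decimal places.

m = M + 5 log₁₀(d/10 pc) = 8.3 + 5 log₁₀(4.84×10^4/10)
  = 8.3 + 5 × 3.685 = 8.3 + 18.42 = 26.72.

26.72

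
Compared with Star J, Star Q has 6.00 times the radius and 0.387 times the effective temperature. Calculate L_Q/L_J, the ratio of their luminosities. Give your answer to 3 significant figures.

From the Stefan–Boltzmann law, L ∝ R²T⁴, so
L_Q/L_J = (R_Q/R_J)² (T_Q/T_J)⁴ = (6.00)² × (0.387)⁴ = 36.00 × 0.02243 = 0.8075.

0.808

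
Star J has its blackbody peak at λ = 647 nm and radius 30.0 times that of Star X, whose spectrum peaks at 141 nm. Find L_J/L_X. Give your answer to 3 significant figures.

Wien's law gives T ∝ 1/λ_max, so T_J/T_X = λ_X/λ_J = 141/647 = 0.2179.
Then L ∝ R²T⁴ gives L_J/L_X = (30.0)² × (0.2179)⁴ = 900.0 × 0.002256 = 2.030.

2.03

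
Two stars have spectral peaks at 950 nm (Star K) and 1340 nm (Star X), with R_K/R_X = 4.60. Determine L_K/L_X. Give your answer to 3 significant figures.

Wien's law gives T ∝ 1/λ_max, so T_K/T_X = λ_X/λ_K = 1340/950 = 1.411.
Then L ∝ R²T⁴ gives L_K/L_X = (4.60)² × (1.411)⁴ = 21.16 × 3.958 = 83.76.

83.8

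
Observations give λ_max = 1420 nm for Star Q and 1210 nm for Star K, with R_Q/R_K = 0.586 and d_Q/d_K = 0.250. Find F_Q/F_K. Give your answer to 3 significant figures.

2.90

Wien's law: T_Q/T_K = λ_K/λ_Q = 1210/1420 = 0.8521.
L_Q/L_K = (R_Q/R_K)²(T_Q/T_K)⁴ = (0.586)²(0.8521)⁴ = 0.1810.
F_Q/F_K = (L_Q/L_K)/(d_Q/d_K)² = 0.1810/(0.250)² = 2.897.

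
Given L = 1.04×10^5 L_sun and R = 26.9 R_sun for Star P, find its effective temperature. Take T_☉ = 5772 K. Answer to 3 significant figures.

T/T_☉ = (L/L_☉)^(1/4) / (R/R_☉)^(1/2)
T = 5772 × (1.04×10^5)^(1/4) / √(26.9) = 5772 × 17.96 / 5.187 = 1.999×10^4 K.

2.00×10^4 K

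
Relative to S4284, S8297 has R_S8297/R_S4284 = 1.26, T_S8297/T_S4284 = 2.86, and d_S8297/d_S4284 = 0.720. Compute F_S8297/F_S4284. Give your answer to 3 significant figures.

205

L_S8297/L_S4284 = (R_S8297/R_S4284)²(T_S8297/T_S4284)⁴ = (1.26)² × (2.86)⁴ = 106.2.
F_S8297/F_S4284 = (L_S8297/L_S4284)/(d_S8297/d_S4284)² = 106.2 / (0.720)² = 204.9.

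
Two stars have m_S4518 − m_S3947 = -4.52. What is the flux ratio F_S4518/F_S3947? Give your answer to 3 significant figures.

F_S4518/F_S3947 = 10^(−(m_S4518 − m_S3947)/2.5) = 10^(4.52/2.5) = 10^1.808 = 64.27.

64.3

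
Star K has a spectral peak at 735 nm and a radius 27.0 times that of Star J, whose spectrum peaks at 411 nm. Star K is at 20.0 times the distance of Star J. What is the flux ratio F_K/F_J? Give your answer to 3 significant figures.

0.178

Wien's law: T_K/T_J = λ_J/λ_K = 411/735 = 0.5592.
L_K/L_J = (R_K/R_J)²(T_K/T_J)⁴ = (27.0)²(0.5592)⁴ = 71.28.
F_K/F_J = (L_K/L_J)/(d_K/d_J)² = 71.28/(20.0)² = 0.1782.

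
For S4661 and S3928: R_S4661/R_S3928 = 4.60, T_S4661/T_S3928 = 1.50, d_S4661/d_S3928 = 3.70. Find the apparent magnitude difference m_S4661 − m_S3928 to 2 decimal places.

L_S4661/L_S3928 = (4.60)²(1.50)⁴ = 107.1.
F_S4661/F_S3928 = (L_S4661/L_S3928)/(d_S4661/d_S3928)² = 107.1/13.69 = 7.825.
m_S4661 − m_S3928 = −2.5 log₁₀(7.825) = -2.23.

-2.23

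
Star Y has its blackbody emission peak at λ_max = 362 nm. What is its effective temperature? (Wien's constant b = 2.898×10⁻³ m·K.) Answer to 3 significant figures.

T = b/λ_max = 2.898×10⁻³ / (362×10⁻⁹) = 8006 K.

8.01×10^3 K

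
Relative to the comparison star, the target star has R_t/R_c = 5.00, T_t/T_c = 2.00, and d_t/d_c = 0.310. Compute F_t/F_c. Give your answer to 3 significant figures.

4.16×10^3

L_t/L_c = (R_t/R_c)²(T_t/T_c)⁴ = (5.00)² × (2.00)⁴ = 400.0.
F_t/F_c = (L_t/L_c)/(d_t/d_c)² = 400.0 / (0.310)² = 4162.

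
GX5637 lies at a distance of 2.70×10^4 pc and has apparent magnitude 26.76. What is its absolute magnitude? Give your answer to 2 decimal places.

M = m − 5 log₁₀(d/10 pc) = 26.76 − 5 log₁₀(2.70×10^4/10)
  = 26.76 − 5 × 3.431 = 26.76 − 17.16 = 9.60.

9.60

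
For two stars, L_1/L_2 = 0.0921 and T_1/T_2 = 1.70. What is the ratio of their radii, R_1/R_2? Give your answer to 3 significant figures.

L ∝ R²T⁴ gives R ∝ √L / T², so
R_1/R_2 = √(0.0921) / (1.70)² = 0.3035 / 2.890 = 0.1050.

0.105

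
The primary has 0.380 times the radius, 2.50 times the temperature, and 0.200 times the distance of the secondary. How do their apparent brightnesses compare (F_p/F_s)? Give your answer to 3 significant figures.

L_p/L_s = (R_p/R_s)²(T_p/T_s)⁴ = (0.380)² × (2.50)⁴ = 5.641.
F_p/F_s = (L_p/L_s)/(d_p/d_s)² = 5.641 / (0.200)² = 141.0.

141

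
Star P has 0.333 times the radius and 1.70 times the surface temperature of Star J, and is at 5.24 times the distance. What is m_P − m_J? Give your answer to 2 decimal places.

3.68

L_P/L_J = (0.333)²(1.70)⁴ = 0.9262.
F_P/F_J = (L_P/L_J)/(d_P/d_J)² = 0.9262/27.46 = 0.03373.
m_P − m_J = −2.5 log₁₀(0.03373) = 3.68.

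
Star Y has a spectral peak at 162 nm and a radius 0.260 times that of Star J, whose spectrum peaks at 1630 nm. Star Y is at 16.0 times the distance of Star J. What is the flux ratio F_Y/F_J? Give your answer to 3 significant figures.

2.71

Wien's law: T_Y/T_J = λ_J/λ_Y = 1630/162 = 10.06.
L_Y/L_J = (R_Y/R_J)²(T_Y/T_J)⁴ = (0.260)²(10.06)⁴ = 692.8.
F_Y/F_J = (L_Y/L_J)/(d_Y/d_J)² = 692.8/(16.0)² = 2.706.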